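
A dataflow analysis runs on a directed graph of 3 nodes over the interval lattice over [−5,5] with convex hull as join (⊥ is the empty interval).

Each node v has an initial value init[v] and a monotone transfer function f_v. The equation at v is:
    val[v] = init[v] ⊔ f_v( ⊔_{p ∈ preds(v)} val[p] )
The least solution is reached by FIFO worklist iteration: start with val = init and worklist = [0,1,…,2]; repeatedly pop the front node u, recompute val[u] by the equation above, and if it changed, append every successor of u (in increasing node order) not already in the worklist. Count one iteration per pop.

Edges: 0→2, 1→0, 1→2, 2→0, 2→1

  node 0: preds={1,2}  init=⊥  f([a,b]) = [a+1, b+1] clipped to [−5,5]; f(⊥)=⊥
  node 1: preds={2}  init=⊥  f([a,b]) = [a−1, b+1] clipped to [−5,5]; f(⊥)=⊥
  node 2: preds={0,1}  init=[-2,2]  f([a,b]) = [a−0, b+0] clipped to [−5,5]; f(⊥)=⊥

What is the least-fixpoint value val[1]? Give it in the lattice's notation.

[-5,5]

Trace (12 dequeues):
  [1] u=0 | in [-2,2] | out [-1,3] | prev ⊥ | push {}
  [2] u=1 | in [-2,2] | out [-3,3] | prev ⊥ | push {0}
  [3] u=2 | in [-3,3] | out [-3,3] | prev [-2,2] | push {1}
  [4] u=0 | in [-3,3] | out [-2,4] | prev [-1,3] | push {2}
  [5] u=1 | in [-3,3] | out [-4,4] | prev [-3,3] | push {0}
  [6] u=2 | in [-4,4] | out [-4,4] | prev [-3,3] | push {1}
  [7] u=0 | in [-4,4] | out [-3,5] | prev [-2,4] | push {2}
  [8] u=1 | in [-4,4] | out [-5,5] | prev [-4,4] | push {0}
  [9] u=2 | in [-5,5] | out [-5,5] | prev [-4,4] | push {1}
  [10] u=0 | in [-5,5] | out [-4,5] | prev [-3,5] | push {2}
  [11] u=1 | in [-5,5] | out [-5,5] | ==
  [12] u=2 | in [-5,5] | out [-5,5] | ==

Converged values:
  [0] [-4,5]
  [1] [-5,5]
  [2] [-5,5]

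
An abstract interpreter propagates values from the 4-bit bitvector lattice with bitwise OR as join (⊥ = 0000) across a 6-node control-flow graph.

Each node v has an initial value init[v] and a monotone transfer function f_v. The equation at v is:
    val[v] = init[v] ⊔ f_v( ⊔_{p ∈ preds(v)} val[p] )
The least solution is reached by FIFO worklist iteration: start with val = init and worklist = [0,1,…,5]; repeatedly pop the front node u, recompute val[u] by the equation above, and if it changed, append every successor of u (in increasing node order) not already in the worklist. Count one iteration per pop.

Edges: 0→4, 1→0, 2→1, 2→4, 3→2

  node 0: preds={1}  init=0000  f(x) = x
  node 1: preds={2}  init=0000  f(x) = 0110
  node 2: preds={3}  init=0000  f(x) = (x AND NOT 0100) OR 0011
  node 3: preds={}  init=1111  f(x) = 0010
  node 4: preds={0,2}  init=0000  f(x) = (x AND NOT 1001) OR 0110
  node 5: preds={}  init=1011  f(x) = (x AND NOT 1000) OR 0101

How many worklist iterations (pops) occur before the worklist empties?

Trace (9 dequeues):
  [1] u=0 | in 0000 | out 0000 | ==
  [2] u=1 | in 0000 | out 0110 | prev 0000 | push {0}
  [3] u=2 | in 1111 | out 1011 | prev 0000 | push {1}
  [4] u=3 | in 0000 | out 1111 | ==
  [5] u=4 | in 1011 | out 0110 | prev 0000 | push {}
  [6] u=5 | in 0000 | out 1111 | prev 1011 | push {}
  [7] u=0 | in 0110 | out 0110 | prev 0000 | push {4}
  [8] u=1 | in 1011 | out 0110 | ==
  [9] u=4 | in 1111 | out 0110 | ==

Converged values:
  [0] 0110
  [1] 0110
  [2] 1011
  [3] 1111
  [4] 0110
  [5] 1111

9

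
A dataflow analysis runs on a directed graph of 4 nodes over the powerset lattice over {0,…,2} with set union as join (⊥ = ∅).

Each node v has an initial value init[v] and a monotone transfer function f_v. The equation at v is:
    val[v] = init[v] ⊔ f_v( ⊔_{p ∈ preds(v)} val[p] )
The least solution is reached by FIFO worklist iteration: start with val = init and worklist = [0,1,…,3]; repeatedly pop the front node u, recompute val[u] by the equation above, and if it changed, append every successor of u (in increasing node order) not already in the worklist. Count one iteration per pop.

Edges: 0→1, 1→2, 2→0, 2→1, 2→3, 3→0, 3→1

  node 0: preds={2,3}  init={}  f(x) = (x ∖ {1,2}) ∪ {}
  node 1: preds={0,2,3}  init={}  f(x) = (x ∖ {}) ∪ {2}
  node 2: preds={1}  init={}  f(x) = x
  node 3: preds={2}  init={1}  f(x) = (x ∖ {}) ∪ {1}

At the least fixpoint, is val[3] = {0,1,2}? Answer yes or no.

no

Trace (6 dequeues):
  [1] u=0 | in {1} | out {} | ==
  [2] u=1 | in {1} | out {1,2} | prev {} | push {}
  [3] u=2 | in {1,2} | out {1,2} | prev {} | push {0,1}
  [4] u=3 | in {1,2} | out {1,2} | prev {1} | push {}
  [5] u=0 | in {1,2} | out {} | ==
  [6] u=1 | in {1,2} | out {1,2} | ==

Converged values:
  [0] {}
  [1] {1,2}
  [2] {1,2}
  [3] {1,2}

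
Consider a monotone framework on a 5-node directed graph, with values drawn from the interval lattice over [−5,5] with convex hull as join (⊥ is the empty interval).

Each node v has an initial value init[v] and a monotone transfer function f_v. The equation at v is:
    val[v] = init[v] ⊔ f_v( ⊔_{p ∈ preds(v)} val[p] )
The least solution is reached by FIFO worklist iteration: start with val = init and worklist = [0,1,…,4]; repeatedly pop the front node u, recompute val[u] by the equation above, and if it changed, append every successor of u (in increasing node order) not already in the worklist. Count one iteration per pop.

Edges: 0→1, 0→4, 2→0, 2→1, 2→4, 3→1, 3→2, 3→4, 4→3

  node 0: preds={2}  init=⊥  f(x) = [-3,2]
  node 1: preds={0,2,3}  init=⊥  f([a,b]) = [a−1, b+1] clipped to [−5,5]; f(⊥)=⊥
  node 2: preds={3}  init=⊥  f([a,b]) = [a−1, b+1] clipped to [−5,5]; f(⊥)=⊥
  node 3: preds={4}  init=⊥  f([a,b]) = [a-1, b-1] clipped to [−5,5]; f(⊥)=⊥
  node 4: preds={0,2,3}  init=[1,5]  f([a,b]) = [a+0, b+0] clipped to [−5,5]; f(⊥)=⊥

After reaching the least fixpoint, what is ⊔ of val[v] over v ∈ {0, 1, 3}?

[-5,5]

Worklist (18 pops):
  #1 pop 0: in=⊥ → [-3,2] (was ⊥); enqueue []
  #2 pop 1: in=[-3,2] → [-4,3] (was ⊥); enqueue []
  #3 pop 2: in=⊥ → ⊥ (no change)
  #4 pop 3: in=[1,5] → [0,4] (was ⊥); enqueue [1,2]
  #5 pop 4: in=[-3,4] → [-3,5] (was [1,5]); enqueue [3]
  #6 pop 1: in=[-3,4] → [-4,5] (was [-4,3]); enqueue []
  #7 pop 2: in=[0,4] → [-1,5] (was ⊥); enqueue [0,1,4]
  #8 pop 3: in=[-3,5] → [-4,4] (was [0,4]); enqueue [2]
  #9 pop 0: in=[-1,5] → [-3,2] (no change)
  #10 pop 1: in=[-4,5] → [-5,5] (was [-4,5]); enqueue []
  #11 pop 4: in=[-4,5] → [-4,5] (was [-3,5]); enqueue [3]
  #12 pop 2: in=[-4,4] → [-5,5] (was [-1,5]); enqueue [0,1,4]
  #13 pop 3: in=[-4,5] → [-5,4] (was [-4,4]); enqueue [2]
  #14 pop 0: in=[-5,5] → [-3,2] (no change)
  #15 pop 1: in=[-5,5] → [-5,5] (no change)
  #16 pop 4: in=[-5,5] → [-5,5] (was [-4,5]); enqueue [3]
  #17 pop 2: in=[-5,4] → [-5,5] (no change)
  #18 pop 3: in=[-5,5] → [-5,4] (no change)

Fixpoint:
  val[0] = [-3,2]
  val[1] = [-5,5]
  val[2] = [-5,5]
  val[3] = [-5,4]
  val[4] = [-5,5]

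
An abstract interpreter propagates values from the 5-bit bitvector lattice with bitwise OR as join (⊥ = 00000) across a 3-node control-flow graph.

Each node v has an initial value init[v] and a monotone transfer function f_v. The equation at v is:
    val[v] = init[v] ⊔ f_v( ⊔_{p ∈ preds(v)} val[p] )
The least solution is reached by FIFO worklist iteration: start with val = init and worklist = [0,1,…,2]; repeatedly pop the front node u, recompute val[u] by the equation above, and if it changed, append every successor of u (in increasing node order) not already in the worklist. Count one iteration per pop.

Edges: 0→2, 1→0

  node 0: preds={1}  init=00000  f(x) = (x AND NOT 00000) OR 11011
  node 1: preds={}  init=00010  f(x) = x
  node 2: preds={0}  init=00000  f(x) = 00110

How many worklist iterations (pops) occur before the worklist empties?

Iteration log — 3 steps:
  step 1. node 0  ⊔preds=00010  new=11011  old=00000  +wl: 
  step 2. node 1  ⊔preds=00000  new=00010  stable
  step 3. node 2  ⊔preds=11011  new=00110  old=00000  +wl: 

Least fixpoint reached:
  node 0: 11011
  node 1: 00010
  node 2: 00110

3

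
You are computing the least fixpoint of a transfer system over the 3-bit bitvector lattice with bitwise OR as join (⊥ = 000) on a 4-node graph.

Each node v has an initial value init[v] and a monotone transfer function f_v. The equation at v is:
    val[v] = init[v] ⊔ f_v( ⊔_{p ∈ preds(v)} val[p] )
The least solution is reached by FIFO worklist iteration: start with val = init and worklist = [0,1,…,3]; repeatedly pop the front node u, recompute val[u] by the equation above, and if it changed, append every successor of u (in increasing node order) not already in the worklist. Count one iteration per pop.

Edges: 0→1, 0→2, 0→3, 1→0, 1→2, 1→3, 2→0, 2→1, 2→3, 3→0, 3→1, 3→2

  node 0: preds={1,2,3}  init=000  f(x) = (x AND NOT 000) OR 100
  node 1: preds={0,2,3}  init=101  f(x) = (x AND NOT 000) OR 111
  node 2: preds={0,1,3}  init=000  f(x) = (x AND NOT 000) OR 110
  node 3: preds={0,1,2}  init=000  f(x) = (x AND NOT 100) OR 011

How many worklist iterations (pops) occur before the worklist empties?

8

Worklist (8 pops):
  #1 pop 0: in=101 → 101 (was 000); enqueue []
  #2 pop 1: in=101 → 111 (was 101); enqueue [0]
  #3 pop 2: in=111 → 111 (was 000); enqueue [1]
  #4 pop 3: in=111 → 011 (was 000); enqueue [2]
  #5 pop 0: in=111 → 111 (was 101); enqueue [3]
  #6 pop 1: in=111 → 111 (no change)
  #7 pop 2: in=111 → 111 (no change)
  #8 pop 3: in=111 → 011 (no change)

Fixpoint:
  val[0] = 111
  val[1] = 111
  val[2] = 111
  val[3] = 011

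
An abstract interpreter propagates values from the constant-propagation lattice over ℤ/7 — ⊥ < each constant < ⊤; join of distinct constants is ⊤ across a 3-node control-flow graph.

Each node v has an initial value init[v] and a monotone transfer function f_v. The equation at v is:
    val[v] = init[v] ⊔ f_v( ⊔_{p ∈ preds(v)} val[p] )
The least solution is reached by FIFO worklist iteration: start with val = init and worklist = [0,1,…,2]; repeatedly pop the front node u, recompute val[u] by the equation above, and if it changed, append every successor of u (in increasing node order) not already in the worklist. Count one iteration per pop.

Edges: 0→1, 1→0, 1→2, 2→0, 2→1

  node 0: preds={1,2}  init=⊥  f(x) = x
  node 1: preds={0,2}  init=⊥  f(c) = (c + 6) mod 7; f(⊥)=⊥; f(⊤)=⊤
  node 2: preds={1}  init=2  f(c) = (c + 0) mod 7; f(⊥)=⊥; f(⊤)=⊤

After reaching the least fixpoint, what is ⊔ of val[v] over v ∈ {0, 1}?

⊤

Worklist (7 pops):
  #1 pop 0: in=2 → 2 (was ⊥); enqueue []
  #2 pop 1: in=2 → 1 (was ⊥); enqueue [0]
  #3 pop 2: in=1 → ⊤ (was 2); enqueue [1]
  #4 pop 0: in=⊤ → ⊤ (was 2); enqueue []
  #5 pop 1: in=⊤ → ⊤ (was 1); enqueue [0,2]
  #6 pop 0: in=⊤ → ⊤ (no change)
  #7 pop 2: in=⊤ → ⊤ (no change)

Fixpoint:
  val[0] = ⊤
  val[1] = ⊤
  val[2] = ⊤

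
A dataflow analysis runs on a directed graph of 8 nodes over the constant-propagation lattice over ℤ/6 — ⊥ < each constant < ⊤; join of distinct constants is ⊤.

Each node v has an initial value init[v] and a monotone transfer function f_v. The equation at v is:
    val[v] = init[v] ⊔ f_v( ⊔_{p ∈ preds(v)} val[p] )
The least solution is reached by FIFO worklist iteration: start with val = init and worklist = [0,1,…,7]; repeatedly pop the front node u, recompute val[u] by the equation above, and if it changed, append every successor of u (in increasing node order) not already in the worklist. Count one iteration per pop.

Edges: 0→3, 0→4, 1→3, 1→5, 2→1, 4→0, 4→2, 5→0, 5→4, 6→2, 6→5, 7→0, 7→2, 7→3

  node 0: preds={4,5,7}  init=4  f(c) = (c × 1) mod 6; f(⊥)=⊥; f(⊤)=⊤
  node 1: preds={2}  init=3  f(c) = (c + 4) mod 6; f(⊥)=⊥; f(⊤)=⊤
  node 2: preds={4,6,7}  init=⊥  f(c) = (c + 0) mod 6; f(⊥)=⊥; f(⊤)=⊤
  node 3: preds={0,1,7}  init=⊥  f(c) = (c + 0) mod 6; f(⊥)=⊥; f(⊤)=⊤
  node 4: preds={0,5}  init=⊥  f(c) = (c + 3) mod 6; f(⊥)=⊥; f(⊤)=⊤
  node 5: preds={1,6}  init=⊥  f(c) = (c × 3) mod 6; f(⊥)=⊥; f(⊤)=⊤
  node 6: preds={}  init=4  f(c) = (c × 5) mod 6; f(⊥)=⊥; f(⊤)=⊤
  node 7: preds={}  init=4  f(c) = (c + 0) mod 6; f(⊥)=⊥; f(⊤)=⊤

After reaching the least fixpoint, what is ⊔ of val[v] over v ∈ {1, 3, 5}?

Iteration log — 17 steps:
  step 1. node 0  ⊔preds=4  new=4  stable
  step 2. node 1  ⊔preds=⊥  new=3  stable
  step 3. node 2  ⊔preds=4  new=4  old=⊥  +wl: 1
  step 4. node 3  ⊔preds=⊤  new=⊤  old=⊥  +wl: 
  step 5. node 4  ⊔preds=4  new=1  old=⊥  +wl: 0,2
  step 6. node 5  ⊔preds=⊤  new=⊤  old=⊥  +wl: 4
  step 7. node 6  ⊔preds=⊥  new=4  stable
  step 8. node 7  ⊔preds=⊥  new=4  stable
  step 9. node 1  ⊔preds=4  new=⊤  old=3  +wl: 3,5
  step 10. node 0  ⊔preds=⊤  new=⊤  old=4  +wl: 
  step 11. node 2  ⊔preds=⊤  new=⊤  old=4  +wl: 1
  step 12. node 4  ⊔preds=⊤  new=⊤  old=1  +wl: 0,2
  step 13. node 3  ⊔preds=⊤  new=⊤  stable
  step 14. node 5  ⊔preds=⊤  new=⊤  stable
  step 15. node 1  ⊔preds=⊤  new=⊤  stable
  step 16. node 0  ⊔preds=⊤  new=⊤  stable
  step 17. node 2  ⊔preds=⊤  new=⊤  stable

Least fixpoint reached:
  node 0: ⊤
  node 1: ⊤
  node 2: ⊤
  node 3: ⊤
  node 4: ⊤
  node 5: ⊤
  node 6: 4
  node 7: 4

⊤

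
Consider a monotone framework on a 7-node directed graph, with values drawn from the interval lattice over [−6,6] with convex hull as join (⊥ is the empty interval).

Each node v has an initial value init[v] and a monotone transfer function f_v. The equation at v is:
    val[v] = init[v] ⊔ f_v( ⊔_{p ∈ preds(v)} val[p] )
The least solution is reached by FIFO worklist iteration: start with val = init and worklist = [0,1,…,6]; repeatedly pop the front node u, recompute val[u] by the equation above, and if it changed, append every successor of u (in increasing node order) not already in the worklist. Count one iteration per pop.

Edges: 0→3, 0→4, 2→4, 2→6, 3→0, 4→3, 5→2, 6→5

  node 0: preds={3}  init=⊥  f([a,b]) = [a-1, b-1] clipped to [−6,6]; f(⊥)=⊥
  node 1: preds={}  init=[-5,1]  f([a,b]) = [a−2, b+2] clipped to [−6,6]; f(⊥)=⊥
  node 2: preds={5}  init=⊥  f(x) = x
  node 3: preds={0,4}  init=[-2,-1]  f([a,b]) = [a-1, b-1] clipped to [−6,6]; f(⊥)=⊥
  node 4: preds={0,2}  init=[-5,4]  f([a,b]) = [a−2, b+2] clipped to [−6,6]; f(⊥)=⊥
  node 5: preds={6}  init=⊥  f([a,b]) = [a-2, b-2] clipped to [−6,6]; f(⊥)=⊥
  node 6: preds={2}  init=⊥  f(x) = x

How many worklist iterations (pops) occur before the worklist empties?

11

Iteration log — 11 steps:
  step 1. node 0  ⊔preds=[-2,-1]  new=[-3,-2]  old=⊥  +wl: 
  step 2. node 1  ⊔preds=⊥  new=[-5,1]  stable
  step 3. node 2  ⊔preds=⊥  new=⊥  stable
  step 4. node 3  ⊔preds=[-5,4]  new=[-6,3]  old=[-2,-1]  +wl: 0
  step 5. node 4  ⊔preds=[-3,-2]  new=[-5,4]  stable
  step 6. node 5  ⊔preds=⊥  new=⊥  stable
  step 7. node 6  ⊔preds=⊥  new=⊥  stable
  step 8. node 0  ⊔preds=[-6,3]  new=[-6,2]  old=[-3,-2]  +wl: 3,4
  step 9. node 3  ⊔preds=[-6,4]  new=[-6,3]  stable
  step 10. node 4  ⊔preds=[-6,2]  new=[-6,4]  old=[-5,4]  +wl: 3
  step 11. node 3  ⊔preds=[-6,4]  new=[-6,3]  stable

Least fixpoint reached:
  node 0: [-6,2]
  node 1: [-5,1]
  node 2: ⊥
  node 3: [-6,3]
  node 4: [-6,4]
  node 5: ⊥
  node 6: ⊥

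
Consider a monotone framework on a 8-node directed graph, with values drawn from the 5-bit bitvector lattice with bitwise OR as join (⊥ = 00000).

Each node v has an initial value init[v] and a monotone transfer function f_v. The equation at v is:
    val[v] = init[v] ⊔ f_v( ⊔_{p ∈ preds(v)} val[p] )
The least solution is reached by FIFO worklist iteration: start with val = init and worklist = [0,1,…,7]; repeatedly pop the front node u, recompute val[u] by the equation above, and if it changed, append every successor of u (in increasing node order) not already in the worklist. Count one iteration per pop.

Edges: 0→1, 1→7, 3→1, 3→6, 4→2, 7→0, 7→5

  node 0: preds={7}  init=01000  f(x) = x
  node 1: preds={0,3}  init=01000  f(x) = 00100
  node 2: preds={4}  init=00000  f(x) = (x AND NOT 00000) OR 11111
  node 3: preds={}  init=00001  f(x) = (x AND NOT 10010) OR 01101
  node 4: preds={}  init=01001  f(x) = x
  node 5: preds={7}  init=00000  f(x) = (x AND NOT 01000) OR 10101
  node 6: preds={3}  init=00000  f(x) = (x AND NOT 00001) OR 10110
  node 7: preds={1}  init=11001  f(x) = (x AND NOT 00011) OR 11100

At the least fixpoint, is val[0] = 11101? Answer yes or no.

Trace (12 dequeues):
  [1] u=0 | in 11001 | out 11001 | prev 01000 | push {}
  [2] u=1 | in 11001 | out 01100 | prev 01000 | push {}
  [3] u=2 | in 01001 | out 11111 | prev 00000 | push {}
  [4] u=3 | in 00000 | out 01101 | prev 00001 | push {1}
  [5] u=4 | in 00000 | out 01001 | ==
  [6] u=5 | in 11001 | out 10101 | prev 00000 | push {}
  [7] u=6 | in 01101 | out 11110 | prev 00000 | push {}
  [8] u=7 | in 01100 | out 11101 | prev 11001 | push {0,5}
  [9] u=1 | in 11101 | out 01100 | ==
  [10] u=0 | in 11101 | out 11101 | prev 11001 | push {1}
  [11] u=5 | in 11101 | out 10101 | ==
  [12] u=1 | in 11101 | out 01100 | ==

Converged values:
  [0] 11101
  [1] 01100
  [2] 11111
  [3] 01101
  [4] 01001
  [5] 10101
  [6] 11110
  [7] 11101

yes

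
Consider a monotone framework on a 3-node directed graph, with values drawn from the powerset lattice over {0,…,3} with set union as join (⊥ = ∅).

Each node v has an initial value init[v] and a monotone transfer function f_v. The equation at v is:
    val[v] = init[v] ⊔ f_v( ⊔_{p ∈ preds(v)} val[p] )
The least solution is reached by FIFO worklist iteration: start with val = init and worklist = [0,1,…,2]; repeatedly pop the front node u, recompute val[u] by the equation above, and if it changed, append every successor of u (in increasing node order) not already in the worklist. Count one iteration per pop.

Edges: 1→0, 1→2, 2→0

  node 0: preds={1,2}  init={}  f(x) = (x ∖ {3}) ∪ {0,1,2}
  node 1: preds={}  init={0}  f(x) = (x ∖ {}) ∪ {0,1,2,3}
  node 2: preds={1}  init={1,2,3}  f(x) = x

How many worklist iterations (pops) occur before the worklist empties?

4

Iteration log — 4 steps:
  step 1. node 0  ⊔preds={0,1,2,3}  new={0,1,2}  old={}  +wl: 
  step 2. node 1  ⊔preds={}  new={0,1,2,3}  old={0}  +wl: 0
  step 3. node 2  ⊔preds={0,1,2,3}  new={0,1,2,3}  old={1,2,3}  +wl: 
  step 4. node 0  ⊔preds={0,1,2,3}  new={0,1,2}  stable

Least fixpoint reached:
  node 0: {0,1,2}
  node 1: {0,1,2,3}
  node 2: {0,1,2,3}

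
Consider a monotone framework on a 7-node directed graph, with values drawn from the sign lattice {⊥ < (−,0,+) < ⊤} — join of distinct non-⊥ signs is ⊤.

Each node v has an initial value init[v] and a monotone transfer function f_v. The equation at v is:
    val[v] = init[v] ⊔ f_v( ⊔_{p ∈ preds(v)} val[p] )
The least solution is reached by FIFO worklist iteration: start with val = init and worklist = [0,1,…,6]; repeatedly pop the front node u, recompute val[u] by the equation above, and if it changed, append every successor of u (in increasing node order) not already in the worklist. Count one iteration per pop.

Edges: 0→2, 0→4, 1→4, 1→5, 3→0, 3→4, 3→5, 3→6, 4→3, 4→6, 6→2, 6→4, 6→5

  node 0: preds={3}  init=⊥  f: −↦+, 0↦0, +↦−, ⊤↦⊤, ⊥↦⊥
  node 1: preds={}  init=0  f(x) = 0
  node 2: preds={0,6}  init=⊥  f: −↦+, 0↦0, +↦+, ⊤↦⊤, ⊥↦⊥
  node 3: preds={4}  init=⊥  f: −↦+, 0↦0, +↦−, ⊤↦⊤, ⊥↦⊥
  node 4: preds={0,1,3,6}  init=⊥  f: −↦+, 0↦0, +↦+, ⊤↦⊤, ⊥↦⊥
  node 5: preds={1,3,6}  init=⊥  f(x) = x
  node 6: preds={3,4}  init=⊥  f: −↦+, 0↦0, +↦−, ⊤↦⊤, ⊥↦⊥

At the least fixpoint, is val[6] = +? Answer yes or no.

no

Trace (15 dequeues):
  [1] u=0 | in ⊥ | out ⊥ | ==
  [2] u=1 | in ⊥ | out 0 | ==
  [3] u=2 | in ⊥ | out ⊥ | ==
  [4] u=3 | in ⊥ | out ⊥ | ==
  [5] u=4 | in 0 | out 0 | prev ⊥ | push {3}
  [6] u=5 | in 0 | out 0 | prev ⊥ | push {}
  [7] u=6 | in 0 | out 0 | prev ⊥ | push {2,4,5}
  [8] u=3 | in 0 | out 0 | prev ⊥ | push {0,6}
  [9] u=2 | in 0 | out 0 | prev ⊥ | push {}
  [10] u=4 | in 0 | out 0 | ==
  [11] u=5 | in 0 | out 0 | ==
  [12] u=0 | in 0 | out 0 | prev ⊥ | push {2,4}
  [13] u=6 | in 0 | out 0 | ==
  [14] u=2 | in 0 | out 0 | ==
  [15] u=4 | in 0 | out 0 | ==

Converged values:
  [0] 0
  [1] 0
  [2] 0
  [3] 0
  [4] 0
  [5] 0
  [6] 0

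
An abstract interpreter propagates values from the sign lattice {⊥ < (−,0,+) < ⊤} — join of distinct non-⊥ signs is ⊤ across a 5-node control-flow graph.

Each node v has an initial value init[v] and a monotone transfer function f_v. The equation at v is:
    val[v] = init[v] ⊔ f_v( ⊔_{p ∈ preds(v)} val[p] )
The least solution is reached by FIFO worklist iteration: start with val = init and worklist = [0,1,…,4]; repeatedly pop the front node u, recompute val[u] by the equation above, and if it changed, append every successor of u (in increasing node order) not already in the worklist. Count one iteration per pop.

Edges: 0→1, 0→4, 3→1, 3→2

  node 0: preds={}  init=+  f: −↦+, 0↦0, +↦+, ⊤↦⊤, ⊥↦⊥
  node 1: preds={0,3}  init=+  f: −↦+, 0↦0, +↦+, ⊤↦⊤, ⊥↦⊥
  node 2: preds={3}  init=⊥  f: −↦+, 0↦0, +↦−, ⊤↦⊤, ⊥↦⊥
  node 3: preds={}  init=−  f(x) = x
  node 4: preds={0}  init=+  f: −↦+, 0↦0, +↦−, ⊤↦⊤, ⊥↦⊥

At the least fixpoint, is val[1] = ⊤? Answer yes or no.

Iteration log — 5 steps:
  step 1. node 0  ⊔preds=⊥  new=+  stable
  step 2. node 1  ⊔preds=⊤  new=⊤  old=+  +wl: 
  step 3. node 2  ⊔preds=−  new=+  old=⊥  +wl: 
  step 4. node 3  ⊔preds=⊥  new=−  stable
  step 5. node 4  ⊔preds=+  new=⊤  old=+  +wl: 

Least fixpoint reached:
  node 0: +
  node 1: ⊤
  node 2: +
  node 3: −
  node 4: ⊤

yes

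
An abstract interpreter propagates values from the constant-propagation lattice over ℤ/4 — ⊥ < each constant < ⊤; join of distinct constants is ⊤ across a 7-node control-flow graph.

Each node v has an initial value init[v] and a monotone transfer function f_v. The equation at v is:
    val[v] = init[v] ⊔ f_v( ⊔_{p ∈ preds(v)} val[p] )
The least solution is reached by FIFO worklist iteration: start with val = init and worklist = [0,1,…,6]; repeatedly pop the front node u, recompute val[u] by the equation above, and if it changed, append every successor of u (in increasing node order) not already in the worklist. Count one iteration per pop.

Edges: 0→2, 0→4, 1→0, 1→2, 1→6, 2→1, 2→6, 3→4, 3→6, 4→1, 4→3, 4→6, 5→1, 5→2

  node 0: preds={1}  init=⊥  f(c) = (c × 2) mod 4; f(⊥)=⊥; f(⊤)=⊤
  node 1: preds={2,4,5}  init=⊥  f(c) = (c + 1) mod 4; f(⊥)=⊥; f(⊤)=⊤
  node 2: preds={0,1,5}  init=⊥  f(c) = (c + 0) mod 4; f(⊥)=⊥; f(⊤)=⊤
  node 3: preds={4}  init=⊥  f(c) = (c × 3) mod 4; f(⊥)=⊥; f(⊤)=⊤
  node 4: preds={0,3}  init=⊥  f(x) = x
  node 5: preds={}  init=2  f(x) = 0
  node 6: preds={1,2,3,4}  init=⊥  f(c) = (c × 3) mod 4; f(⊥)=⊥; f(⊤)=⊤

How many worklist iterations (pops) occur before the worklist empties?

Iteration log — 22 steps:
  step 1. node 0  ⊔preds=⊥  new=⊥  stable
  step 2. node 1  ⊔preds=2  new=3  old=⊥  +wl: 0
  step 3. node 2  ⊔preds=⊤  new=⊤  old=⊥  +wl: 1
  step 4. node 3  ⊔preds=⊥  new=⊥  stable
  step 5. node 4  ⊔preds=⊥  new=⊥  stable
  step 6. node 5  ⊔preds=⊥  new=⊤  old=2  +wl: 2
  step 7. node 6  ⊔preds=⊤  new=⊤  old=⊥  +wl: 
  step 8. node 0  ⊔preds=3  new=2  old=⊥  +wl: 4
  step 9. node 1  ⊔preds=⊤  new=⊤  old=3  +wl: 0,6
  step 10. node 2  ⊔preds=⊤  new=⊤  stable
  step 11. node 4  ⊔preds=2  new=2  old=⊥  +wl: 1,3
  step 12. node 0  ⊔preds=⊤  new=⊤  old=2  +wl: 2,4
  step 13. node 6  ⊔preds=⊤  new=⊤  stable
  step 14. node 1  ⊔preds=⊤  new=⊤  stable
  step 15. node 3  ⊔preds=2  new=2  old=⊥  +wl: 6
  step 16. node 2  ⊔preds=⊤  new=⊤  stable
  step 17. node 4  ⊔preds=⊤  new=⊤  old=2  +wl: 1,3
  step 18. node 6  ⊔preds=⊤  new=⊤  stable
  step 19. node 1  ⊔preds=⊤  new=⊤  stable
  step 20. node 3  ⊔preds=⊤  new=⊤  old=2  +wl: 4,6
  step 21. node 4  ⊔preds=⊤  new=⊤  stable
  step 22. node 6  ⊔preds=⊤  new=⊤  stable

Least fixpoint reached:
  node 0: ⊤
  node 1: ⊤
  node 2: ⊤
  node 3: ⊤
  node 4: ⊤
  node 5: ⊤
  node 6: ⊤

22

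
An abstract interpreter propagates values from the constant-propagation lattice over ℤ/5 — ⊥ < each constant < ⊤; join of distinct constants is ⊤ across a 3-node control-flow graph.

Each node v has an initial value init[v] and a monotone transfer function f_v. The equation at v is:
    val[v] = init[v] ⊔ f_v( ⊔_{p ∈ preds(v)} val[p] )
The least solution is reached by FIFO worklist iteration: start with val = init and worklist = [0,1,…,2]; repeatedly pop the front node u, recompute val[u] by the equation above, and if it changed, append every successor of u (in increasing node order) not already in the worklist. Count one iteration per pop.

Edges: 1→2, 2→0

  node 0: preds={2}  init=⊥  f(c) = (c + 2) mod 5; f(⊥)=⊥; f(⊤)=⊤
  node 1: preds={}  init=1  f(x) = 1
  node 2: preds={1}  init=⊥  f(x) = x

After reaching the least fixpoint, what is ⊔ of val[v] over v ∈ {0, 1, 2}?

Trace (4 dequeues):
  [1] u=0 | in ⊥ | out ⊥ | ==
  [2] u=1 | in ⊥ | out 1 | ==
  [3] u=2 | in 1 | out 1 | prev ⊥ | push {0}
  [4] u=0 | in 1 | out 3 | prev ⊥ | push {}

Converged values:
  [0] 3
  [1] 1
  [2] 1

⊤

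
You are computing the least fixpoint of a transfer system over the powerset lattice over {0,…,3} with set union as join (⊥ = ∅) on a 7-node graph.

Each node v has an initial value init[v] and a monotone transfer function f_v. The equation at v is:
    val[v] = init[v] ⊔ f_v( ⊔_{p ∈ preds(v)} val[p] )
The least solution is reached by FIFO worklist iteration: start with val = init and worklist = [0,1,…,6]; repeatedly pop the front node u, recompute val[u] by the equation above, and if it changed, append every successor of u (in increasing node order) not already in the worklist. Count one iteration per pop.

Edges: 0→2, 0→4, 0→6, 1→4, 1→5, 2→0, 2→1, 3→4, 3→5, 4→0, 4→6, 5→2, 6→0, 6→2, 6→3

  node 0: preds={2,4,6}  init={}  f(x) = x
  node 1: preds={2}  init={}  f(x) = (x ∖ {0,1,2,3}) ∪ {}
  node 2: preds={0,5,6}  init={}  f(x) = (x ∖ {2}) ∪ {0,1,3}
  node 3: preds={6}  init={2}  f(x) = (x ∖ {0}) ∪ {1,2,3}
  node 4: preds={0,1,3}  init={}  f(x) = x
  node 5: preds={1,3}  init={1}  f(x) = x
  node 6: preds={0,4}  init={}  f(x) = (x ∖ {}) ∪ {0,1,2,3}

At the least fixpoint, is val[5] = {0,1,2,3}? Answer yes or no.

no

Worklist (14 pops):
  #1 pop 0: in={} → {} (no change)
  #2 pop 1: in={} → {} (no change)
  #3 pop 2: in={1} → {0,1,3} (was {}); enqueue [0,1]
  #4 pop 3: in={} → {1,2,3} (was {2}); enqueue []
  #5 pop 4: in={1,2,3} → {1,2,3} (was {}); enqueue []
  #6 pop 5: in={1,2,3} → {1,2,3} (was {1}); enqueue [2]
  #7 pop 6: in={1,2,3} → {0,1,2,3} (was {}); enqueue [3]
  #8 pop 0: in={0,1,2,3} → {0,1,2,3} (was {}); enqueue [4,6]
  #9 pop 1: in={0,1,3} → {} (no change)
  #10 pop 2: in={0,1,2,3} → {0,1,3} (no change)
  #11 pop 3: in={0,1,2,3} → {1,2,3} (no change)
  #12 pop 4: in={0,1,2,3} → {0,1,2,3} (was {1,2,3}); enqueue [0]
  #13 pop 6: in={0,1,2,3} → {0,1,2,3} (no change)
  #14 pop 0: in={0,1,2,3} → {0,1,2,3} (no change)

Fixpoint:
  val[0] = {0,1,2,3}
  val[1] = {}
  val[2] = {0,1,3}
  val[3] = {1,2,3}
  val[4] = {0,1,2,3}
  val[5] = {1,2,3}
  val[6] = {0,1,2,3}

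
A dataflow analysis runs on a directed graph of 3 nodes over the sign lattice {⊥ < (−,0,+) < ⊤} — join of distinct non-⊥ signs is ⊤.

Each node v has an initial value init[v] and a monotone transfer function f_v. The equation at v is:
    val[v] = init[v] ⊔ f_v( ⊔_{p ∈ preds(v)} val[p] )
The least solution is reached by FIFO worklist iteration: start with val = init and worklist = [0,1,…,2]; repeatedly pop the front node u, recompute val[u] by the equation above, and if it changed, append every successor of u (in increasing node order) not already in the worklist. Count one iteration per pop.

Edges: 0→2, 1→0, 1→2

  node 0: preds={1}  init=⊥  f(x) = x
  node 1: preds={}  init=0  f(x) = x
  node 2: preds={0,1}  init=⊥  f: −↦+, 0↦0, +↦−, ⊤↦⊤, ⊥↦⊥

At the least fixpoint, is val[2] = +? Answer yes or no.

Worklist (3 pops):
  #1 pop 0: in=0 → 0 (was ⊥); enqueue []
  #2 pop 1: in=⊥ → 0 (no change)
  #3 pop 2: in=0 → 0 (was ⊥); enqueue []

Fixpoint:
  val[0] = 0
  val[1] = 0
  val[2] = 0

no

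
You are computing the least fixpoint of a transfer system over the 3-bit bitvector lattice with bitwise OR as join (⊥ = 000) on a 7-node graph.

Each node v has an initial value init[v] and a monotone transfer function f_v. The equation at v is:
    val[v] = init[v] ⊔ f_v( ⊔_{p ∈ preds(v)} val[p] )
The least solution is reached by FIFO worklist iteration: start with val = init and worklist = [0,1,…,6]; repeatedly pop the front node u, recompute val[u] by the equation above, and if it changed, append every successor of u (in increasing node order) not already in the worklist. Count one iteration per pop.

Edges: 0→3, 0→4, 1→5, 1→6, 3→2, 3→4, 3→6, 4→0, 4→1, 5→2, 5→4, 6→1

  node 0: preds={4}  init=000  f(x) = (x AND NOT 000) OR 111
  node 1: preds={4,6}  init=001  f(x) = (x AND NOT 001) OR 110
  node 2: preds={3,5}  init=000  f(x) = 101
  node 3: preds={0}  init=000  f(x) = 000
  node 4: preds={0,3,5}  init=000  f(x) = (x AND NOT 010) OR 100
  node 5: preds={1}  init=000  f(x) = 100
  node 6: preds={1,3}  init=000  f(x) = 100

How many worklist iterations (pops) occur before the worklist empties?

Iteration log — 11 steps:
  step 1. node 0  ⊔preds=000  new=111  old=000  +wl: 
  step 2. node 1  ⊔preds=000  new=111  old=001  +wl: 
  step 3. node 2  ⊔preds=000  new=101  old=000  +wl: 
  step 4. node 3  ⊔preds=111  new=000  stable
  step 5. node 4  ⊔preds=111  new=101  old=000  +wl: 0,1
  step 6. node 5  ⊔preds=111  new=100  old=000  +wl: 2,4
  step 7. node 6  ⊔preds=111  new=100  old=000  +wl: 
  step 8. node 0  ⊔preds=101  new=111  stable
  step 9. node 1  ⊔preds=101  new=111  stable
  step 10. node 2  ⊔preds=100  new=101  stable
  step 11. node 4  ⊔preds=111  new=101  stable

Least fixpoint reached:
  node 0: 111
  node 1: 111
  node 2: 101
  node 3: 000
  node 4: 101
  node 5: 100
  node 6: 100

11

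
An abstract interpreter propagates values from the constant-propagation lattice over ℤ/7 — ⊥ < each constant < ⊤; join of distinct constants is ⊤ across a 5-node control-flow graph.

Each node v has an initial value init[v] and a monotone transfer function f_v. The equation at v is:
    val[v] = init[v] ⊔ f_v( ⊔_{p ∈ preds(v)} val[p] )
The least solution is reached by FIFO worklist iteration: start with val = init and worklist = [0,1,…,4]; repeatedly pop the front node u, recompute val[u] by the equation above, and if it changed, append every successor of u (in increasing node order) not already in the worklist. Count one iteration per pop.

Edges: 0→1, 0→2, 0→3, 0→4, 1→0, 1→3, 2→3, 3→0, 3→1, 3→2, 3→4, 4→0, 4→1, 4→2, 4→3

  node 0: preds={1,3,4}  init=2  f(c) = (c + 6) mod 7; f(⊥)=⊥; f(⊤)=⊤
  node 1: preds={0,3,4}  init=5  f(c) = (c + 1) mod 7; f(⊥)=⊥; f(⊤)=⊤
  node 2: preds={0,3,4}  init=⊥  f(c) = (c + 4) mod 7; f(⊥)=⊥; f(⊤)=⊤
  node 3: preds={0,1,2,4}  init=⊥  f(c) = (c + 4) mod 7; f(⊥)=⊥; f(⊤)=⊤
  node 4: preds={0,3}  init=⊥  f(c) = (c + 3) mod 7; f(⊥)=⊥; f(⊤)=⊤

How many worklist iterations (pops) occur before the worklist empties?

Iteration log — 9 steps:
  step 1. node 0  ⊔preds=5  new=⊤  old=2  +wl: 
  step 2. node 1  ⊔preds=⊤  new=⊤  old=5  +wl: 0
  step 3. node 2  ⊔preds=⊤  new=⊤  old=⊥  +wl: 
  step 4. node 3  ⊔preds=⊤  new=⊤  old=⊥  +wl: 1,2
  step 5. node 4  ⊔preds=⊤  new=⊤  old=⊥  +wl: 3
  step 6. node 0  ⊔preds=⊤  new=⊤  stable
  step 7. node 1  ⊔preds=⊤  new=⊤  stable
  step 8. node 2  ⊔preds=⊤  new=⊤  stable
  step 9. node 3  ⊔preds=⊤  new=⊤  stable

Least fixpoint reached:
  node 0: ⊤
  node 1: ⊤
  node 2: ⊤
  node 3: ⊤
  node 4: ⊤

9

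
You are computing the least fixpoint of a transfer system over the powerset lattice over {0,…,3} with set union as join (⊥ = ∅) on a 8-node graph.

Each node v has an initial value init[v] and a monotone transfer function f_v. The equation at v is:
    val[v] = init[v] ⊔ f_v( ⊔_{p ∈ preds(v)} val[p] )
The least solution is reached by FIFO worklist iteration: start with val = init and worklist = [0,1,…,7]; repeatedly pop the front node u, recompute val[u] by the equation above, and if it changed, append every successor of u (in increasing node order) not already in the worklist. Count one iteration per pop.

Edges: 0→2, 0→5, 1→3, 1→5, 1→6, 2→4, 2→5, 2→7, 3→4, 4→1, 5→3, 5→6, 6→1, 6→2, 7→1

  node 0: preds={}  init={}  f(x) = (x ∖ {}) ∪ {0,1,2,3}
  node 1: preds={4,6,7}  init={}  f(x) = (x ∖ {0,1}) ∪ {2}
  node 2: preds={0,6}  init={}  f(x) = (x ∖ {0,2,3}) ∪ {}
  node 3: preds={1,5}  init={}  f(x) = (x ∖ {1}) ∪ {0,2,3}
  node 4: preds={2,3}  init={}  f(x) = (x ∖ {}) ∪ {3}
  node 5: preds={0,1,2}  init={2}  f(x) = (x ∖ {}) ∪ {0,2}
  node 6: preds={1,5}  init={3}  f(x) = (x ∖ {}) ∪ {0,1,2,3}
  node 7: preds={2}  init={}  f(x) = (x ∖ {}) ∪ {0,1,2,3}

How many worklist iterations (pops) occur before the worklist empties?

Trace (11 dequeues):
  [1] u=0 | in {} | out {0,1,2,3} | prev {} | push {}
  [2] u=1 | in {3} | out {2,3} | prev {} | push {}
  [3] u=2 | in {0,1,2,3} | out {1} | prev {} | push {}
  [4] u=3 | in {2,3} | out {0,2,3} | prev {} | push {}
  [5] u=4 | in {0,1,2,3} | out {0,1,2,3} | prev {} | push {1}
  [6] u=5 | in {0,1,2,3} | out {0,1,2,3} | prev {2} | push {3}
  [7] u=6 | in {0,1,2,3} | out {0,1,2,3} | prev {3} | push {2}
  [8] u=7 | in {1} | out {0,1,2,3} | prev {} | push {}
  [9] u=1 | in {0,1,2,3} | out {2,3} | ==
  [10] u=3 | in {0,1,2,3} | out {0,2,3} | ==
  [11] u=2 | in {0,1,2,3} | out {1} | ==

Converged values:
  [0] {0,1,2,3}
  [1] {2,3}
  [2] {1}
  [3] {0,2,3}
  [4] {0,1,2,3}
  [5] {0,1,2,3}
  [6] {0,1,2,3}
  [7] {0,1,2,3}

11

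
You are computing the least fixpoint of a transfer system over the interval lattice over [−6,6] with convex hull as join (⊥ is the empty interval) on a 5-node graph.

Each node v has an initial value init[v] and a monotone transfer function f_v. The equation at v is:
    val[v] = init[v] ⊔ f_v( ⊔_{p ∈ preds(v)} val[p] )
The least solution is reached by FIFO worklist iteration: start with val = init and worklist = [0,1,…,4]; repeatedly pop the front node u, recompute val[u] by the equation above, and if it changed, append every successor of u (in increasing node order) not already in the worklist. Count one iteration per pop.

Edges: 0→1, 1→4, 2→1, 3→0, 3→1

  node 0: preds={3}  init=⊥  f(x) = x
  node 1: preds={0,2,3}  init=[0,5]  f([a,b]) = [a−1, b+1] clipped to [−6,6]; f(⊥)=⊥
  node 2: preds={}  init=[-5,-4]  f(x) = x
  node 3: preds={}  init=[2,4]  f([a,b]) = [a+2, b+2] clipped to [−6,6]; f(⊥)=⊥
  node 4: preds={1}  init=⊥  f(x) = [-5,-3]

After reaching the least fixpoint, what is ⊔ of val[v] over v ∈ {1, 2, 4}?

Iteration log — 5 steps:
  step 1. node 0  ⊔preds=[2,4]  new=[2,4]  old=⊥  +wl: 
  step 2. node 1  ⊔preds=[-5,4]  new=[-6,5]  old=[0,5]  +wl: 
  step 3. node 2  ⊔preds=⊥  new=[-5,-4]  stable
  step 4. node 3  ⊔preds=⊥  new=[2,4]  stable
  step 5. node 4  ⊔preds=[-6,5]  new=[-5,-3]  old=⊥  +wl: 

Least fixpoint reached:
  node 0: [2,4]
  node 1: [-6,5]
  node 2: [-5,-4]
  node 3: [2,4]
  node 4: [-5,-3]

[-6,5]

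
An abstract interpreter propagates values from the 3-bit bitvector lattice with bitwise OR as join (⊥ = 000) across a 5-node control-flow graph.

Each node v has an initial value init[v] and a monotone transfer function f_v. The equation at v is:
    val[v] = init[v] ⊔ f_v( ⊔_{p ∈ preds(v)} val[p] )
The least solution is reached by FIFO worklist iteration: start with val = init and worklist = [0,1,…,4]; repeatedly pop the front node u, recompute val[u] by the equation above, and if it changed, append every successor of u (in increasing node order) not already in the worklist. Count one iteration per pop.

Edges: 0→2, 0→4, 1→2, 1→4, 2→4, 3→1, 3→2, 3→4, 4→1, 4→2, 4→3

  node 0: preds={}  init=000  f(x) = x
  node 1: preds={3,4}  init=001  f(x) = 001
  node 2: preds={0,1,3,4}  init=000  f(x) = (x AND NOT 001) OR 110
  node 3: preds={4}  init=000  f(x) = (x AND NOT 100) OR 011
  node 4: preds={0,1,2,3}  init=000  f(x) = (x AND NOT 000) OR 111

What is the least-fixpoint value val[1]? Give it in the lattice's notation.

001

Iteration log — 8 steps:
  step 1. node 0  ⊔preds=000  new=000  stable
  step 2. node 1  ⊔preds=000  new=001  stable
  step 3. node 2  ⊔preds=001  new=110  old=000  +wl: 
  step 4. node 3  ⊔preds=000  new=011  old=000  +wl: 1,2
  step 5. node 4  ⊔preds=111  new=111  old=000  +wl: 3
  step 6. node 1  ⊔preds=111  new=001  stable
  step 7. node 2  ⊔preds=111  new=110  stable
  step 8. node 3  ⊔preds=111  new=011  stable

Least fixpoint reached:
  node 0: 000
  node 1: 001
  node 2: 110
  node 3: 011
  node 4: 111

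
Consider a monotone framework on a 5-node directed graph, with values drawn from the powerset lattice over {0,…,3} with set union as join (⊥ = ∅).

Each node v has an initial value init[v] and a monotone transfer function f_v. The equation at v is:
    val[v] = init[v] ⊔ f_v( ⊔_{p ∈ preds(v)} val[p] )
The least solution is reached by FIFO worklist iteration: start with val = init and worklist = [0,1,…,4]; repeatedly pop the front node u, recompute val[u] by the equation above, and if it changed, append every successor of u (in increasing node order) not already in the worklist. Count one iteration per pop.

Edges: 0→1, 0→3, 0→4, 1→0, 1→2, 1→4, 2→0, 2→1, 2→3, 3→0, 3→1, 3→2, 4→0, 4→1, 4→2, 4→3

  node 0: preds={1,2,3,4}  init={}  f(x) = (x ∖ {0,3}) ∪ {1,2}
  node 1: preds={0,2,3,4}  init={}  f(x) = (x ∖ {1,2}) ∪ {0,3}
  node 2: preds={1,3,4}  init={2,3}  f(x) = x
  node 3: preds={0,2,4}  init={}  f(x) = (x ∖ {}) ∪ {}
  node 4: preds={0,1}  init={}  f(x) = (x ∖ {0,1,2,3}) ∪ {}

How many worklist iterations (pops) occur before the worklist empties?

11

Trace (11 dequeues):
  [1] u=0 | in {2,3} | out {1,2} | prev {} | push {}
  [2] u=1 | in {1,2,3} | out {0,3} | prev {} | push {0}
  [3] u=2 | in {0,3} | out {0,2,3} | prev {2,3} | push {1}
  [4] u=3 | in {0,1,2,3} | out {0,1,2,3} | prev {} | push {2}
  [5] u=4 | in {0,1,2,3} | out {} | ==
  [6] u=0 | in {0,1,2,3} | out {1,2} | ==
  [7] u=1 | in {0,1,2,3} | out {0,3} | ==
  [8] u=2 | in {0,1,2,3} | out {0,1,2,3} | prev {0,2,3} | push {0,1,3}
  [9] u=0 | in {0,1,2,3} | out {1,2} | ==
  [10] u=1 | in {0,1,2,3} | out {0,3} | ==
  [11] u=3 | in {0,1,2,3} | out {0,1,2,3} | ==

Converged values:
  [0] {1,2}
  [1] {0,3}
  [2] {0,1,2,3}
  [3] {0,1,2,3}
  [4] {}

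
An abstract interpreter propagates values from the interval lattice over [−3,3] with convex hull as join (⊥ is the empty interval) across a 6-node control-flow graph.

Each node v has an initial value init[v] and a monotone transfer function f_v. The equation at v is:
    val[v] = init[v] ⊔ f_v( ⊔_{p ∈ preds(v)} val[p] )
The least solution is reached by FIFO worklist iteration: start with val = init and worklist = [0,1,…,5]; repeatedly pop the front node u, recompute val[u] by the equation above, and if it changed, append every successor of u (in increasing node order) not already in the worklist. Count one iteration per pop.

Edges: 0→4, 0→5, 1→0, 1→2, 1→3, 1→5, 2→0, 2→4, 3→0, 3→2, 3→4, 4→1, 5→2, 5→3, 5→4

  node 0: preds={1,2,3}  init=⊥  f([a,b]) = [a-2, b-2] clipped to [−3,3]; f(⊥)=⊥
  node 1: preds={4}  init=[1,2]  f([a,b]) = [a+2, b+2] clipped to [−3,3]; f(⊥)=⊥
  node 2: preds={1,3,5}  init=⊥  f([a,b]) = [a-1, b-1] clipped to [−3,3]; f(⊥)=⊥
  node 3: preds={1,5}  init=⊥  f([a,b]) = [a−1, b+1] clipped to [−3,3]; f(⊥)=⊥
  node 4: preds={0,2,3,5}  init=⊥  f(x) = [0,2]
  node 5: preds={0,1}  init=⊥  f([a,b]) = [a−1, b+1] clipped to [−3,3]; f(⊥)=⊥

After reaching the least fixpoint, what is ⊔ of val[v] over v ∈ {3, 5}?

[-3,3]

Trace (17 dequeues):
  [1] u=0 | in [1,2] | out [-1,0] | prev ⊥ | push {}
  [2] u=1 | in ⊥ | out [1,2] | ==
  [3] u=2 | in [1,2] | out [0,1] | prev ⊥ | push {0}
  [4] u=3 | in [1,2] | out [0,3] | prev ⊥ | push {2}
  [5] u=4 | in [-1,3] | out [0,2] | prev ⊥ | push {1}
  [6] u=5 | in [-1,2] | out [-2,3] | prev ⊥ | push {3,4}
  [7] u=0 | in [0,3] | out [-2,1] | prev [-1,0] | push {5}
  [8] u=2 | in [-2,3] | out [-3,2] | prev [0,1] | push {0}
  [9] u=1 | in [0,2] | out [1,3] | prev [1,2] | push {2}
  [10] u=3 | in [-2,3] | out [-3,3] | prev [0,3] | push {}
  [11] u=4 | in [-3,3] | out [0,2] | ==
  [12] u=5 | in [-2,3] | out [-3,3] | prev [-2,3] | push {3,4}
  [13] u=0 | in [-3,3] | out [-3,1] | prev [-2,1] | push {5}
  [14] u=2 | in [-3,3] | out [-3,2] | ==
  [15] u=3 | in [-3,3] | out [-3,3] | ==
  [16] u=4 | in [-3,3] | out [0,2] | ==
  [17] u=5 | in [-3,3] | out [-3,3] | ==

Converged values:
  [0] [-3,1]
  [1] [1,3]
  [2] [-3,2]
  [3] [-3,3]
  [4] [0,2]
  [5] [-3,3]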